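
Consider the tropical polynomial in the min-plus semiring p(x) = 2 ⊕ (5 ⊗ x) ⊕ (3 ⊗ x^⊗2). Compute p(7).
p(7) = 2

A tropical monomial a ⊗ x^⊗i evaluates to a + i · x. Evaluating each term at x = 7:
  Term 0 contributes 2 + 0 · 7 = 2
  Term 1 contributes 5 + 1 · 7 = 12
  Term 2 contributes 3 + 2 · 7 = 17
p(7) = ⊕ of these = min[2, 12, 17] = 2.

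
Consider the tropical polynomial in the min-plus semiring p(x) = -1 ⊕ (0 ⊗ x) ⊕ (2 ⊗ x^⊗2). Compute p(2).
p(2) = -1

A tropical monomial a ⊗ x^⊗i evaluates to a + i · x. Evaluating each term at x = 2:
  Term 0 contributes -1 + 0 · 2 = -1
  Term 1 contributes 0 + 1 · 2 = 2
  Term 2 contributes 2 + 2 · 2 = 6
p(2) = ⊕ of these = min[-1, 2, 6] = -1.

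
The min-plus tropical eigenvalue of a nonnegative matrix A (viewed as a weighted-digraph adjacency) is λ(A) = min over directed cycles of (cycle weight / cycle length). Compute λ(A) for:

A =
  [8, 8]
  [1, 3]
λ(A) = 3

Enumerate directed cycles and compute their means (weight / length). Sample:
  cycle 0 → 0: weight = 8, length = 1, mean = 8/1 ≈ 8.000
  cycle 1 → 1: weight = 3, length = 1, mean = 3/1 ≈ 3.000
  cycle 0 → 1 → 0: weight = 9, length = 2, mean = 9/2 ≈ 4.500
  cycle 1 → 0 → 1: weight = 9, length = 2, mean = 9/2 ≈ 4.500
Minimum mean = 3.000, attained e.g. along the cycle 1 → 1 with weight 3 and length 1. So λ(A) = 3/1 = 3.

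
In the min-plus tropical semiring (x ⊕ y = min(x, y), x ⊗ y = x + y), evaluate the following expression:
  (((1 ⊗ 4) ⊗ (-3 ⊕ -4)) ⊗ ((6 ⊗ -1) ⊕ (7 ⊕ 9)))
(((1 ⊗ 4) ⊗ (-3 ⊕ -4)) ⊗ ((6 ⊗ -1) ⊕ (7 ⊕ 9))) = 6

Expand innermost to outermost. Recall ⊕ takes the minimum of its arguments and ⊗ takes their sum. Working out the expression (((1 ⊗ 4) ⊗ (-3 ⊕ -4)) ⊗ ((6 ⊗ -1) ⊕ (7 ⊕ 9))) gives 6.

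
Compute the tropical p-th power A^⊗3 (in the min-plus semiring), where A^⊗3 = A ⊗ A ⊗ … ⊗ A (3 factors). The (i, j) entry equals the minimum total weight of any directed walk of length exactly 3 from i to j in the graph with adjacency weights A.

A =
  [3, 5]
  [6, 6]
A^⊗3 =
  [9, 11]
  [12, 14]

Each entry (A^⊗3)_ij equals the minimum over all length-3 walks i = v_0 → v_1 → … → v_3 = j of Σ_t A[v_t][v_{t+1}]. For example, for (i, j) = (0, 1) we minimise over 4 possible intermediate vertex sequences; the minimum is 11, attained along the walk 0 → 0 → 0 → 1.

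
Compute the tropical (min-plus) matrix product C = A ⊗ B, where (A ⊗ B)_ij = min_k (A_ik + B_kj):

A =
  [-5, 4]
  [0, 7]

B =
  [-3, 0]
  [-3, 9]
A ⊗ B =
  [-8, -5]
  [-3, 0]

Apply the min-plus product entry-by-entry:
  C[0][0] = min over k of (A[0][0] + B[0][0] = -5 + -3 = -8, A[0][1] + B[1][0] = 4 + -3 = 1) = -8 (attained at k = 0)
  C[0][1] = min over k of (A[0][0] + B[0][1] = -5 + 0 = -5, A[0][1] + B[1][1] = 4 + 9 = 13) = -5 (attained at k = 0)
  C[1][0] = min over k of (A[1][0] + B[0][0] = 0 + -3 = -3, A[1][1] + B[1][0] = 7 + -3 = 4) = -3 (attained at k = 0)
  C[1][1] = min over k of (A[1][0] + B[0][1] = 0 + 0 = 0, A[1][1] + B[1][1] = 7 + 9 = 16) = 0 (attained at k = 0)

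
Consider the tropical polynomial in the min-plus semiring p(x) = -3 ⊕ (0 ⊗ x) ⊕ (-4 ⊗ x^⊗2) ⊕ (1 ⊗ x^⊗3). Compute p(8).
p(8) = -3

A tropical monomial a ⊗ x^⊗i evaluates to a + i · x. Evaluating each term at x = 8:
  Term 0 contributes -3 + 0 · 8 = -3
  Term 1 contributes 0 + 1 · 8 = 8
  Term 2 contributes -4 + 2 · 8 = 12
  Term 3 contributes 1 + 3 · 8 = 25
p(8) = ⊕ of these = min[-3, 8, 12, 25] = -3.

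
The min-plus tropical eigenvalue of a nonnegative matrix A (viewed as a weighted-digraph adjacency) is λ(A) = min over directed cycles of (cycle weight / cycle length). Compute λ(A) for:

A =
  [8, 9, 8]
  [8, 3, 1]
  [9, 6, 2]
λ(A) = 2

Enumerate directed cycles and compute their means (weight / length). Sample:
  cycle 0 → 0: weight = 8, length = 1, mean = 8/1 ≈ 8.000
  cycle 1 → 1: weight = 3, length = 1, mean = 3/1 ≈ 3.000
  cycle 2 → 2: weight = 2, length = 1, mean = 2/1 ≈ 2.000
  cycle 0 → 1 → 0: weight = 17, length = 2, mean = 17/2 ≈ 8.500
  cycle 0 → 2 → 0: weight = 17, length = 2, mean = 17/2 ≈ 8.500
  cycle 1 → 0 → 1: weight = 17, length = 2, mean = 17/2 ≈ 8.500
Minimum mean = 2.000, attained e.g. along the cycle 2 → 2 with weight 2 and length 1. So λ(A) = 2/1 = 2.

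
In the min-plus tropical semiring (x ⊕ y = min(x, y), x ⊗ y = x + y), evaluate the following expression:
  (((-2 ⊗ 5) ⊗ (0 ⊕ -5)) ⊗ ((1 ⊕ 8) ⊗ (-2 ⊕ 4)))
(((-2 ⊗ 5) ⊗ (0 ⊕ -5)) ⊗ ((1 ⊕ 8) ⊗ (-2 ⊕ 4))) = -3

Expand innermost to outermost. Recall ⊕ takes the minimum of its arguments and ⊗ takes their sum. Working out the expression (((-2 ⊗ 5) ⊗ (0 ⊕ -5)) ⊗ ((1 ⊕ 8) ⊗ (-2 ⊕ 4))) gives -3.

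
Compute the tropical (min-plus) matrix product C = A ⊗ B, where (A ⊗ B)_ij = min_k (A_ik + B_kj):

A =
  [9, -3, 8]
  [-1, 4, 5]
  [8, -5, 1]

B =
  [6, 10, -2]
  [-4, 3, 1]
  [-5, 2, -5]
A ⊗ B =
  [-7, 0, -2]
  [0, 7, -3]
  [-9, -2, -4]

Apply the min-plus product entry-by-entry:
  C[0][0] = min over k of (A[0][0] + B[0][0] = 9 + 6 = 15, A[0][1] + B[1][0] = -3 + -4 = -7, A[0][2] + B[2][0] = 8 + -5 = 3) = -7 (attained at k = 1)
  C[0][1] = min over k of (A[0][0] + B[0][1] = 9 + 10 = 19, A[0][1] + B[1][1] = -3 + 3 = 0, A[0][2] + B[2][1] = 8 + 2 = 10) = 0 (attained at k = 1)
  C[0][2] = min over k of (A[0][0] + B[0][2] = 9 + -2 = 7, A[0][1] + B[1][2] = -3 + 1 = -2, A[0][2] + B[2][2] = 8 + -5 = 3) = -2 (attained at k = 1)
  C[1][0] = min over k of (A[1][0] + B[0][0] = -1 + 6 = 5, A[1][1] + B[1][0] = 4 + -4 = 0, A[1][2] + B[2][0] = 5 + -5 = 0) = 0 (attained at k = 1)
  C[1][1] = min over k of (A[1][0] + B[0][1] = -1 + 10 = 9, A[1][1] + B[1][1] = 4 + 3 = 7, A[1][2] + B[2][1] = 5 + 2 = 7) = 7 (attained at k = 1)
  C[1][2] = min over k of (A[1][0] + B[0][2] = -1 + -2 = -3, A[1][1] + B[1][2] = 4 + 1 = 5, A[1][2] + B[2][2] = 5 + -5 = 0) = -3 (attained at k = 0)
  C[2][0] = min over k of (A[2][0] + B[0][0] = 8 + 6 = 14, A[2][1] + B[1][0] = -5 + -4 = -9, A[2][2] + B[2][0] = 1 + -5 = -4) = -9 (attained at k = 1)
  C[2][1] = min over k of (A[2][0] + B[0][1] = 8 + 10 = 18, A[2][1] + B[1][1] = -5 + 3 = -2, A[2][2] + B[2][1] = 1 + 2 = 3) = -2 (attained at k = 1)
  C[2][2] = min over k of (A[2][0] + B[0][2] = 8 + -2 = 6, A[2][1] + B[1][2] = -5 + 1 = -4, A[2][2] + B[2][2] = 1 + -5 = -4) = -4 (attained at k = 1)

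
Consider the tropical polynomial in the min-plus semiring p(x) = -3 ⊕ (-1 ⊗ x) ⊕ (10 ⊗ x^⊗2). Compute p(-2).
p(-2) = -3

A tropical monomial a ⊗ x^⊗i evaluates to a + i · x. Evaluating each term at x = -2:
  Term 0 contributes -3 + 0 · -2 = -3
  Term 1 contributes -1 + 1 · -2 = -3
  Term 2 contributes 10 + 2 · -2 = 6
p(-2) = ⊕ of these = min[-3, -3, 6] = -3.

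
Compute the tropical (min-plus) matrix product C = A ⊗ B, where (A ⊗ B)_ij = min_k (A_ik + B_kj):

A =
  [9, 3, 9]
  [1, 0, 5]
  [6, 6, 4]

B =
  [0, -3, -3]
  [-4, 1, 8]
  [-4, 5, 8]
A ⊗ B =
  [-1, 4, 6]
  [-4, -2, -2]
  [0, 3, 3]

Apply the min-plus product entry-by-entry:
  C[0][0] = min over k of (A[0][0] + B[0][0] = 9 + 0 = 9, A[0][1] + B[1][0] = 3 + -4 = -1, A[0][2] + B[2][0] = 9 + -4 = 5) = -1 (attained at k = 1)
  C[0][1] = min over k of (A[0][0] + B[0][1] = 9 + -3 = 6, A[0][1] + B[1][1] = 3 + 1 = 4, A[0][2] + B[2][1] = 9 + 5 = 14) = 4 (attained at k = 1)
  C[0][2] = min over k of (A[0][0] + B[0][2] = 9 + -3 = 6, A[0][1] + B[1][2] = 3 + 8 = 11, A[0][2] + B[2][2] = 9 + 8 = 17) = 6 (attained at k = 0)
  C[1][0] = min over k of (A[1][0] + B[0][0] = 1 + 0 = 1, A[1][1] + B[1][0] = 0 + -4 = -4, A[1][2] + B[2][0] = 5 + -4 = 1) = -4 (attained at k = 1)
  C[1][1] = min over k of (A[1][0] + B[0][1] = 1 + -3 = -2, A[1][1] + B[1][1] = 0 + 1 = 1, A[1][2] + B[2][1] = 5 + 5 = 10) = -2 (attained at k = 0)
  C[1][2] = min over k of (A[1][0] + B[0][2] = 1 + -3 = -2, A[1][1] + B[1][2] = 0 + 8 = 8, A[1][2] + B[2][2] = 5 + 8 = 13) = -2 (attained at k = 0)
  C[2][0] = min over k of (A[2][0] + B[0][0] = 6 + 0 = 6, A[2][1] + B[1][0] = 6 + -4 = 2, A[2][2] + B[2][0] = 4 + -4 = 0) = 0 (attained at k = 2)
  C[2][1] = min over k of (A[2][0] + B[0][1] = 6 + -3 = 3, A[2][1] + B[1][1] = 6 + 1 = 7, A[2][2] + B[2][1] = 4 + 5 = 9) = 3 (attained at k = 0)
  C[2][2] = min over k of (A[2][0] + B[0][2] = 6 + -3 = 3, A[2][1] + B[1][2] = 6 + 8 = 14, A[2][2] + B[2][2] = 4 + 8 = 12) = 3 (attained at k = 0)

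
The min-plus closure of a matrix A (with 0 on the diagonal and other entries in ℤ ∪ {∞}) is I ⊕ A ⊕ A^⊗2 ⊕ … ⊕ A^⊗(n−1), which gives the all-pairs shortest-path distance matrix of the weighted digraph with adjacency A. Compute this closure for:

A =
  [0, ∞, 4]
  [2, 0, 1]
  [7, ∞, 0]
Closure =
  [0, ∞, 4]
  [2, 0, 1]
  [7, ∞, 0]

This is the Floyd-Warshall all-pairs shortest-path computation. For each intermediate vertex k = 0, 1, …, 2, update dist[i][j] ← min(dist[i][j], dist[i][k] + dist[k][j]). The final matrix gives, for each (i, j), the minimum total weight of any directed path from i to j (possibly empty when i = j).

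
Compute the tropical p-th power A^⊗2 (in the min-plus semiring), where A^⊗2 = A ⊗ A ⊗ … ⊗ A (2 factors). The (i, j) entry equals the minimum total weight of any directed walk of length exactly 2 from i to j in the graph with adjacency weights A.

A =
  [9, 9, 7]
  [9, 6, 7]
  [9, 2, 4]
A^⊗2 =
  [16, 9, 11]
  [15, 9, 11]
  [11, 6, 8]

Each entry (A^⊗2)_ij equals the minimum over all length-2 walks i = v_0 → v_1 → … → v_2 = j of Σ_t A[v_t][v_{t+1}]. For example, for (i, j) = (0, 2) we minimise over 3 possible intermediate vertex sequences; the minimum is 11, attained along the walk 0 → 2 → 2.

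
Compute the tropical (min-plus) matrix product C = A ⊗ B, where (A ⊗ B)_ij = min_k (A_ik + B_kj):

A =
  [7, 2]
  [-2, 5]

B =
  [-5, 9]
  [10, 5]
A ⊗ B =
  [2, 7]
  [-7, 7]

Apply the min-plus product entry-by-entry:
  C[0][0] = min over k of (A[0][0] + B[0][0] = 7 + -5 = 2, A[0][1] + B[1][0] = 2 + 10 = 12) = 2 (attained at k = 0)
  C[0][1] = min over k of (A[0][0] + B[0][1] = 7 + 9 = 16, A[0][1] + B[1][1] = 2 + 5 = 7) = 7 (attained at k = 1)
  C[1][0] = min over k of (A[1][0] + B[0][0] = -2 + -5 = -7, A[1][1] + B[1][0] = 5 + 10 = 15) = -7 (attained at k = 0)
  C[1][1] = min over k of (A[1][0] + B[0][1] = -2 + 9 = 7, A[1][1] + B[1][1] = 5 + 5 = 10) = 7 (attained at k = 0)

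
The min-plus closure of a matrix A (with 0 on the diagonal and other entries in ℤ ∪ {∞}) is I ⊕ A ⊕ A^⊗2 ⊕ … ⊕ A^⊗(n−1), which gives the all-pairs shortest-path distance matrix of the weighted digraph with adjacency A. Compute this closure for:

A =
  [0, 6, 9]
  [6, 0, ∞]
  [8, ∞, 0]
Closure =
  [0, 6, 9]
  [6, 0, 15]
  [8, 14, 0]

This is the Floyd-Warshall all-pairs shortest-path computation. For each intermediate vertex k = 0, 1, …, 2, update dist[i][j] ← min(dist[i][j], dist[i][k] + dist[k][j]). The final matrix gives, for each (i, j), the minimum total weight of any directed path from i to j (possibly empty when i = j).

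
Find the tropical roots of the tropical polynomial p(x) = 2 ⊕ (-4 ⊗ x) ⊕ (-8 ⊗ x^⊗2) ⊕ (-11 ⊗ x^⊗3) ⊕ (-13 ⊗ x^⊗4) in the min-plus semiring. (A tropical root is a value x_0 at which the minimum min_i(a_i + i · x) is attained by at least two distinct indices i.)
Roots: {2, 3, 4, 6}

Each tropical root is a break point of the lower envelope of the lines y = a_i + i · x (there are 5 lines, with slopes 0, 1, ..., 4). Only the lines that attain the minimum somewhere contribute to roots; other lines are dominated. Here the surviving (envelope) indices are i = 4, i = 3, i = 2, i = 1, i = 0.
Intersections between consecutive envelope lines give the roots: for adjacent envelope indices i < j the intersection is x = (a_i − a_j) / (j − i). Reading off the sorted break points: {2, 3, 4, 6}.
Verification: at each break x_0, at least two indices attain the minimum of min_i(a_i + i · x_0).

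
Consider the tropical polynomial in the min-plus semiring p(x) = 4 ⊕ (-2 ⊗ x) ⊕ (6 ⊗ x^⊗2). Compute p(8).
p(8) = 4

A tropical monomial a ⊗ x^⊗i evaluates to a + i · x. Evaluating each term at x = 8:
  Term 0 contributes 4 + 0 · 8 = 4
  Term 1 contributes -2 + 1 · 8 = 6
  Term 2 contributes 6 + 2 · 8 = 22
p(8) = ⊕ of these = min[4, 6, 22] = 4.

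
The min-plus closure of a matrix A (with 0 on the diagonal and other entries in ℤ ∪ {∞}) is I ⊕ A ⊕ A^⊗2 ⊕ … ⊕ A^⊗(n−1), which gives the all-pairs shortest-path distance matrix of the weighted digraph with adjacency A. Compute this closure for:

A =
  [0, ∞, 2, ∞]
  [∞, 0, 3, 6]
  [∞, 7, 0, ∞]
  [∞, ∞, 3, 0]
Closure =
  [0, 9, 2, 15]
  [∞, 0, 3, 6]
  [∞, 7, 0, 13]
  [∞, 10, 3, 0]

This is the Floyd-Warshall all-pairs shortest-path computation. For each intermediate vertex k = 0, 1, …, 3, update dist[i][j] ← min(dist[i][j], dist[i][k] + dist[k][j]). The final matrix gives, for each (i, j), the minimum total weight of any directed path from i to j (possibly empty when i = j).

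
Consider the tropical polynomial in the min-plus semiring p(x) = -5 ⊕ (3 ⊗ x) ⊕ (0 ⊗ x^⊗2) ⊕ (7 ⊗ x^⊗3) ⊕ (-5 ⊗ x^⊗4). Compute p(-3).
p(-3) = -17

A tropical monomial a ⊗ x^⊗i evaluates to a + i · x. Evaluating each term at x = -3:
  Term 0 contributes -5 + 0 · -3 = -5
  Term 1 contributes 3 + 1 · -3 = 0
  Term 2 contributes 0 + 2 · -3 = -6
  Term 3 contributes 7 + 3 · -3 = -2
  Term 4 contributes -5 + 4 · -3 = -17
p(-3) = ⊕ of these = min[-5, 0, -6, -2, -17] = -17.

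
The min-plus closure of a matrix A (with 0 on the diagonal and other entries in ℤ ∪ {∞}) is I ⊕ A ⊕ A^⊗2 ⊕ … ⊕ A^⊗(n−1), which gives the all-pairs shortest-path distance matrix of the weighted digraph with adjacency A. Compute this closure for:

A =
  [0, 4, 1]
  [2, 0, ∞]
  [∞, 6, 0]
Closure =
  [0, 4, 1]
  [2, 0, 3]
  [8, 6, 0]

This is the Floyd-Warshall all-pairs shortest-path computation. For each intermediate vertex k = 0, 1, …, 2, update dist[i][j] ← min(dist[i][j], dist[i][k] + dist[k][j]). The final matrix gives, for each (i, j), the minimum total weight of any directed path from i to j (possibly empty when i = j).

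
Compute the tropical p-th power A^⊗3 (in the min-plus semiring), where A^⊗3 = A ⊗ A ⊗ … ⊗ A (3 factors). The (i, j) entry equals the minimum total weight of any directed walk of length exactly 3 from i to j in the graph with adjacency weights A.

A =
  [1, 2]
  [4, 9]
A^⊗3 =
  [3, 4]
  [6, 7]

Each entry (A^⊗3)_ij equals the minimum over all length-3 walks i = v_0 → v_1 → … → v_3 = j of Σ_t A[v_t][v_{t+1}]. For example, for (i, j) = (0, 1) we minimise over 4 possible intermediate vertex sequences; the minimum is 4, attained along the walk 0 → 0 → 0 → 1.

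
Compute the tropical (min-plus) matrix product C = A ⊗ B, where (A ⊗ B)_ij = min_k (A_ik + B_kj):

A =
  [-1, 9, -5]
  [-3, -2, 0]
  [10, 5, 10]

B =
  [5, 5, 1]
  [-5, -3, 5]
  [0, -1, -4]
A ⊗ B =
  [-5, -6, -9]
  [-7, -5, -4]
  [0, 2, 6]

Apply the min-plus product entry-by-entry:
  C[0][0] = min over k of (A[0][0] + B[0][0] = -1 + 5 = 4, A[0][1] + B[1][0] = 9 + -5 = 4, A[0][2] + B[2][0] = -5 + 0 = -5) = -5 (attained at k = 2)
  C[0][1] = min over k of (A[0][0] + B[0][1] = -1 + 5 = 4, A[0][1] + B[1][1] = 9 + -3 = 6, A[0][2] + B[2][1] = -5 + -1 = -6) = -6 (attained at k = 2)
  C[0][2] = min over k of (A[0][0] + B[0][2] = -1 + 1 = 0, A[0][1] + B[1][2] = 9 + 5 = 14, A[0][2] + B[2][2] = -5 + -4 = -9) = -9 (attained at k = 2)
  C[1][0] = min over k of (A[1][0] + B[0][0] = -3 + 5 = 2, A[1][1] + B[1][0] = -2 + -5 = -7, A[1][2] + B[2][0] = 0 + 0 = 0) = -7 (attained at k = 1)
  C[1][1] = min over k of (A[1][0] + B[0][1] = -3 + 5 = 2, A[1][1] + B[1][1] = -2 + -3 = -5, A[1][2] + B[2][1] = 0 + -1 = -1) = -5 (attained at k = 1)
  C[1][2] = min over k of (A[1][0] + B[0][2] = -3 + 1 = -2, A[1][1] + B[1][2] = -2 + 5 = 3, A[1][2] + B[2][2] = 0 + -4 = -4) = -4 (attained at k = 2)
  C[2][0] = min over k of (A[2][0] + B[0][0] = 10 + 5 = 15, A[2][1] + B[1][0] = 5 + -5 = 0, A[2][2] + B[2][0] = 10 + 0 = 10) = 0 (attained at k = 1)
  C[2][1] = min over k of (A[2][0] + B[0][1] = 10 + 5 = 15, A[2][1] + B[1][1] = 5 + -3 = 2, A[2][2] + B[2][1] = 10 + -1 = 9) = 2 (attained at k = 1)
  C[2][2] = min over k of (A[2][0] + B[0][2] = 10 + 1 = 11, A[2][1] + B[1][2] = 5 + 5 = 10, A[2][2] + B[2][2] = 10 + -4 = 6) = 6 (attained at k = 2)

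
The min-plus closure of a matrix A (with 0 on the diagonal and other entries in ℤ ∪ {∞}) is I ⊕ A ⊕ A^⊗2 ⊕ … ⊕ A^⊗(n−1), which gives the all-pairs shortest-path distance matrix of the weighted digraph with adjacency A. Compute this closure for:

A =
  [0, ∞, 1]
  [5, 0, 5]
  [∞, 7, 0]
Closure =
  [0, 8, 1]
  [5, 0, 5]
  [12, 7, 0]

This is the Floyd-Warshall all-pairs shortest-path computation. For each intermediate vertex k = 0, 1, …, 2, update dist[i][j] ← min(dist[i][j], dist[i][k] + dist[k][j]). The final matrix gives, for each (i, j), the minimum total weight of any directed path from i to j (possibly empty when i = j).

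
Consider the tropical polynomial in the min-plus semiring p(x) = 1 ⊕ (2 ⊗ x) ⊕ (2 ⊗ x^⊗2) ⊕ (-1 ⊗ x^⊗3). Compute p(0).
p(0) = -1

A tropical monomial a ⊗ x^⊗i evaluates to a + i · x. Evaluating each term at x = 0:
  Term 0 contributes 1 + 0 · 0 = 1
  Term 1 contributes 2 + 1 · 0 = 2
  Term 2 contributes 2 + 2 · 0 = 2
  Term 3 contributes -1 + 3 · 0 = -1
p(0) = ⊕ of these = min[1, 2, 2, -1] = -1.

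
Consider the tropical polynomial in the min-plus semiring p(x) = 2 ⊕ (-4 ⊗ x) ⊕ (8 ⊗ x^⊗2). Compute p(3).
p(3) = -1

A tropical monomial a ⊗ x^⊗i evaluates to a + i · x. Evaluating each term at x = 3:
  Term 0 contributes 2 + 0 · 3 = 2
  Term 1 contributes -4 + 1 · 3 = -1
  Term 2 contributes 8 + 2 · 3 = 14
p(3) = ⊕ of these = min[2, -1, 14] = -1.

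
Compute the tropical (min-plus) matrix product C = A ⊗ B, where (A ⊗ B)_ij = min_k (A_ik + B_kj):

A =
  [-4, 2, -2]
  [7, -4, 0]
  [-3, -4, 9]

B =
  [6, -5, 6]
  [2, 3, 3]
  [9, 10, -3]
A ⊗ B =
  [2, -9, -5]
  [-2, -1, -3]
  [-2, -8, -1]

Apply the min-plus product entry-by-entry:
  C[0][0] = min over k of (A[0][0] + B[0][0] = -4 + 6 = 2, A[0][1] + B[1][0] = 2 + 2 = 4, A[0][2] + B[2][0] = -2 + 9 = 7) = 2 (attained at k = 0)
  C[0][1] = min over k of (A[0][0] + B[0][1] = -4 + -5 = -9, A[0][1] + B[1][1] = 2 + 3 = 5, A[0][2] + B[2][1] = -2 + 10 = 8) = -9 (attained at k = 0)
  C[0][2] = min over k of (A[0][0] + B[0][2] = -4 + 6 = 2, A[0][1] + B[1][2] = 2 + 3 = 5, A[0][2] + B[2][2] = -2 + -3 = -5) = -5 (attained at k = 2)
  C[1][0] = min over k of (A[1][0] + B[0][0] = 7 + 6 = 13, A[1][1] + B[1][0] = -4 + 2 = -2, A[1][2] + B[2][0] = 0 + 9 = 9) = -2 (attained at k = 1)
  C[1][1] = min over k of (A[1][0] + B[0][1] = 7 + -5 = 2, A[1][1] + B[1][1] = -4 + 3 = -1, A[1][2] + B[2][1] = 0 + 10 = 10) = -1 (attained at k = 1)
  C[1][2] = min over k of (A[1][0] + B[0][2] = 7 + 6 = 13, A[1][1] + B[1][2] = -4 + 3 = -1, A[1][2] + B[2][2] = 0 + -3 = -3) = -3 (attained at k = 2)
  C[2][0] = min over k of (A[2][0] + B[0][0] = -3 + 6 = 3, A[2][1] + B[1][0] = -4 + 2 = -2, A[2][2] + B[2][0] = 9 + 9 = 18) = -2 (attained at k = 1)
  C[2][1] = min over k of (A[2][0] + B[0][1] = -3 + -5 = -8, A[2][1] + B[1][1] = -4 + 3 = -1, A[2][2] + B[2][1] = 9 + 10 = 19) = -8 (attained at k = 0)
  C[2][2] = min over k of (A[2][0] + B[0][2] = -3 + 6 = 3, A[2][1] + B[1][2] = -4 + 3 = -1, A[2][2] + B[2][2] = 9 + -3 = 6) = -1 (attained at k = 1)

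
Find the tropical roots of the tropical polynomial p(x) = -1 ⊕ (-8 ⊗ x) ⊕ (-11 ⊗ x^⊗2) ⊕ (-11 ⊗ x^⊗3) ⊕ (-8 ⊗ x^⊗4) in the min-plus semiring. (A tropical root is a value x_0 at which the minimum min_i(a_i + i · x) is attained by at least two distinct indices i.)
Roots: {-3, 0, 3, 7}

Each tropical root is a break point of the lower envelope of the lines y = a_i + i · x (there are 5 lines, with slopes 0, 1, ..., 4). Only the lines that attain the minimum somewhere contribute to roots; other lines are dominated. Here the surviving (envelope) indices are i = 4, i = 3, i = 2, i = 1, i = 0.
Intersections between consecutive envelope lines give the roots: for adjacent envelope indices i < j the intersection is x = (a_i − a_j) / (j − i). Reading off the sorted break points: {-3, 0, 3, 7}.
Verification: at each break x_0, at least two indices attain the minimum of min_i(a_i + i · x_0).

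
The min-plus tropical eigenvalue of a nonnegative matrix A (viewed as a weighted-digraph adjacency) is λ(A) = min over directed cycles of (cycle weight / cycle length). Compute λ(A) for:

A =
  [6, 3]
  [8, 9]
λ(A) = 11/2

Enumerate directed cycles and compute their means (weight / length). Sample:
  cycle 0 → 0: weight = 6, length = 1, mean = 6/1 ≈ 6.000
  cycle 1 → 1: weight = 9, length = 1, mean = 9/1 ≈ 9.000
  cycle 0 → 1 → 0: weight = 11, length = 2, mean = 11/2 ≈ 5.500
  cycle 1 → 0 → 1: weight = 11, length = 2, mean = 11/2 ≈ 5.500
Minimum mean = 5.500, attained e.g. along the cycle 0 → 1 → 0 with weight 11 and length 2. So λ(A) = 11/2 = 11/2.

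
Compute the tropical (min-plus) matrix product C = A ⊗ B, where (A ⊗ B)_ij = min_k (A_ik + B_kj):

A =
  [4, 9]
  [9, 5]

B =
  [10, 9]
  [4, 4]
A ⊗ B =
  [13, 13]
  [9, 9]

Apply the min-plus product entry-by-entry:
  C[0][0] = min over k of (A[0][0] + B[0][0] = 4 + 10 = 14, A[0][1] + B[1][0] = 9 + 4 = 13) = 13 (attained at k = 1)
  C[0][1] = min over k of (A[0][0] + B[0][1] = 4 + 9 = 13, A[0][1] + B[1][1] = 9 + 4 = 13) = 13 (attained at k = 0)
  C[1][0] = min over k of (A[1][0] + B[0][0] = 9 + 10 = 19, A[1][1] + B[1][0] = 5 + 4 = 9) = 9 (attained at k = 1)
  C[1][1] = min over k of (A[1][0] + B[0][1] = 9 + 9 = 18, A[1][1] + B[1][1] = 5 + 4 = 9) = 9 (attained at k = 1)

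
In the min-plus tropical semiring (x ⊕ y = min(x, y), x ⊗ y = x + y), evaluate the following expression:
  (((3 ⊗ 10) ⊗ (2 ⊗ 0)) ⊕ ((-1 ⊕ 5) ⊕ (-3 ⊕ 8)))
(((3 ⊗ 10) ⊗ (2 ⊗ 0)) ⊕ ((-1 ⊕ 5) ⊕ (-3 ⊕ 8))) = -3

Expand innermost to outermost. Recall ⊕ takes the minimum of its arguments and ⊗ takes their sum. Working out the expression (((3 ⊗ 10) ⊗ (2 ⊗ 0)) ⊕ ((-1 ⊕ 5) ⊕ (-3 ⊕ 8))) gives -3.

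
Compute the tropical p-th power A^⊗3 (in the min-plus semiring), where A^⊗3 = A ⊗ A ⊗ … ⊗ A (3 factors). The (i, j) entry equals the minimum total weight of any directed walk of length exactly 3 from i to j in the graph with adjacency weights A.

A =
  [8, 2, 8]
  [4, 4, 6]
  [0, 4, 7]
A^⊗3 =
  [8, 8, 12]
  [10, 8, 12]
  [6, 6, 8]

Each entry (A^⊗3)_ij equals the minimum over all length-3 walks i = v_0 → v_1 → … → v_3 = j of Σ_t A[v_t][v_{t+1}]. For example, for (i, j) = (0, 2) we minimise over 9 possible intermediate vertex sequences; the minimum is 12, attained along the walk 0 → 1 → 1 → 2.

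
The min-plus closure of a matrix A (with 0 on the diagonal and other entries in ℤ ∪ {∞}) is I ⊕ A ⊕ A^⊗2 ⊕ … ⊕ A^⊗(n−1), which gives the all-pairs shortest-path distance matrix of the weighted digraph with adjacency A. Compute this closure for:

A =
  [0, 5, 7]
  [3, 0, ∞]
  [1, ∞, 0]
Closure =
  [0, 5, 7]
  [3, 0, 10]
  [1, 6, 0]

This is the Floyd-Warshall all-pairs shortest-path computation. For each intermediate vertex k = 0, 1, …, 2, update dist[i][j] ← min(dist[i][j], dist[i][k] + dist[k][j]). The final matrix gives, for each (i, j), the minimum total weight of any directed path from i to j (possibly empty when i = j).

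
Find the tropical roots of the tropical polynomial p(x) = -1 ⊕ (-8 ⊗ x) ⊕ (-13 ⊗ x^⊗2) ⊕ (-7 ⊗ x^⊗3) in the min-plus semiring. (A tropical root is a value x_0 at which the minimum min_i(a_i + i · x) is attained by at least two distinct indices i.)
Roots: {-6, 5, 7}

Each tropical root is a break point of the lower envelope of the lines y = a_i + i · x (there are 4 lines, with slopes 0, 1, ..., 3). Only the lines that attain the minimum somewhere contribute to roots; other lines are dominated. Here the surviving (envelope) indices are i = 3, i = 2, i = 1, i = 0.
Intersections between consecutive envelope lines give the roots: for adjacent envelope indices i < j the intersection is x = (a_i − a_j) / (j − i). Reading off the sorted break points: {-6, 5, 7}.
Verification: at each break x_0, at least two indices attain the minimum of min_i(a_i + i · x_0).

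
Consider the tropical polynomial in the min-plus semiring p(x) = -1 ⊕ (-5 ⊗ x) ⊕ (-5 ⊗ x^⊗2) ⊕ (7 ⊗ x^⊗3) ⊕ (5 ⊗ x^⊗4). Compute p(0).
p(0) = -5

A tropical monomial a ⊗ x^⊗i evaluates to a + i · x. Evaluating each term at x = 0:
  Term 0 contributes -1 + 0 · 0 = -1
  Term 1 contributes -5 + 1 · 0 = -5
  Term 2 contributes -5 + 2 · 0 = -5
  Term 3 contributes 7 + 3 · 0 = 7
  Term 4 contributes 5 + 4 · 0 = 5
p(0) = ⊕ of these = min[-1, -5, -5, 7, 5] = -5.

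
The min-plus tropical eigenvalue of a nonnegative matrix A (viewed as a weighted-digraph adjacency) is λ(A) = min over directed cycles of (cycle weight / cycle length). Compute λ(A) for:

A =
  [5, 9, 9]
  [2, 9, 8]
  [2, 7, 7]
λ(A) = 5

Enumerate directed cycles and compute their means (weight / length). Sample:
  cycle 0 → 0: weight = 5, length = 1, mean = 5/1 ≈ 5.000
  cycle 1 → 1: weight = 9, length = 1, mean = 9/1 ≈ 9.000
  cycle 2 → 2: weight = 7, length = 1, mean = 7/1 ≈ 7.000
  cycle 0 → 1 → 0: weight = 11, length = 2, mean = 11/2 ≈ 5.500
  cycle 0 → 2 → 0: weight = 11, length = 2, mean = 11/2 ≈ 5.500
  cycle 1 → 0 → 1: weight = 11, length = 2, mean = 11/2 ≈ 5.500
Minimum mean = 5.000, attained e.g. along the cycle 0 → 0 with weight 5 and length 1. So λ(A) = 5/1 = 5.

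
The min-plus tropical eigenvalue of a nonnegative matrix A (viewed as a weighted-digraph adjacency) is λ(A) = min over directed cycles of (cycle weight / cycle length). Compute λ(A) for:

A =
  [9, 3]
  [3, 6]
λ(A) = 3

Enumerate directed cycles and compute their means (weight / length). Sample:
  cycle 0 → 0: weight = 9, length = 1, mean = 9/1 ≈ 9.000
  cycle 1 → 1: weight = 6, length = 1, mean = 6/1 ≈ 6.000
  cycle 0 → 1 → 0: weight = 6, length = 2, mean = 6/2 ≈ 3.000
  cycle 1 → 0 → 1: weight = 6, length = 2, mean = 6/2 ≈ 3.000
Minimum mean = 3.000, attained e.g. along the cycle 0 → 1 → 0 with weight 6 and length 2. So λ(A) = 6/2 = 3.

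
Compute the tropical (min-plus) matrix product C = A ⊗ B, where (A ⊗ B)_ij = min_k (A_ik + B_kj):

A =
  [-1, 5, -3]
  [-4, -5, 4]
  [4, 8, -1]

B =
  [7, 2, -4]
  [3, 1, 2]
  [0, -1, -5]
A ⊗ B =
  [-3, -4, -8]
  [-2, -4, -8]
  [-1, -2, -6]

Apply the min-plus product entry-by-entry:
  C[0][0] = min over k of (A[0][0] + B[0][0] = -1 + 7 = 6, A[0][1] + B[1][0] = 5 + 3 = 8, A[0][2] + B[2][0] = -3 + 0 = -3) = -3 (attained at k = 2)
  C[0][1] = min over k of (A[0][0] + B[0][1] = -1 + 2 = 1, A[0][1] + B[1][1] = 5 + 1 = 6, A[0][2] + B[2][1] = -3 + -1 = -4) = -4 (attained at k = 2)
  C[0][2] = min over k of (A[0][0] + B[0][2] = -1 + -4 = -5, A[0][1] + B[1][2] = 5 + 2 = 7, A[0][2] + B[2][2] = -3 + -5 = -8) = -8 (attained at k = 2)
  C[1][0] = min over k of (A[1][0] + B[0][0] = -4 + 7 = 3, A[1][1] + B[1][0] = -5 + 3 = -2, A[1][2] + B[2][0] = 4 + 0 = 4) = -2 (attained at k = 1)
  C[1][1] = min over k of (A[1][0] + B[0][1] = -4 + 2 = -2, A[1][1] + B[1][1] = -5 + 1 = -4, A[1][2] + B[2][1] = 4 + -1 = 3) = -4 (attained at k = 1)
  C[1][2] = min over k of (A[1][0] + B[0][2] = -4 + -4 = -8, A[1][1] + B[1][2] = -5 + 2 = -3, A[1][2] + B[2][2] = 4 + -5 = -1) = -8 (attained at k = 0)
  C[2][0] = min over k of (A[2][0] + B[0][0] = 4 + 7 = 11, A[2][1] + B[1][0] = 8 + 3 = 11, A[2][2] + B[2][0] = -1 + 0 = -1) = -1 (attained at k = 2)
  C[2][1] = min over k of (A[2][0] + B[0][1] = 4 + 2 = 6, A[2][1] + B[1][1] = 8 + 1 = 9, A[2][2] + B[2][1] = -1 + -1 = -2) = -2 (attained at k = 2)
  C[2][2] = min over k of (A[2][0] + B[0][2] = 4 + -4 = 0, A[2][1] + B[1][2] = 8 + 2 = 10, A[2][2] + B[2][2] = -1 + -5 = -6) = -6 (attained at k = 2)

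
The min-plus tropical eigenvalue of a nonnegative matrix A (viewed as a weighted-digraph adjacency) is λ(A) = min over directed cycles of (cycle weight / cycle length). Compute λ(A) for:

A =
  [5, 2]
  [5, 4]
λ(A) = 7/2

Enumerate directed cycles and compute their means (weight / length). Sample:
  cycle 0 → 0: weight = 5, length = 1, mean = 5/1 ≈ 5.000
  cycle 1 → 1: weight = 4, length = 1, mean = 4/1 ≈ 4.000
  cycle 0 → 1 → 0: weight = 7, length = 2, mean = 7/2 ≈ 3.500
  cycle 1 → 0 → 1: weight = 7, length = 2, mean = 7/2 ≈ 3.500
Minimum mean = 3.500, attained e.g. along the cycle 0 → 1 → 0 with weight 7 and length 2. So λ(A) = 7/2 = 7/2.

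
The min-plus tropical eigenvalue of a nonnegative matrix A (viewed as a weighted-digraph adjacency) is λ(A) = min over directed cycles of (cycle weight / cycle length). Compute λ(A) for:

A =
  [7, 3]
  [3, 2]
λ(A) = 2

Enumerate directed cycles and compute their means (weight / length). Sample:
  cycle 0 → 0: weight = 7, length = 1, mean = 7/1 ≈ 7.000
  cycle 1 → 1: weight = 2, length = 1, mean = 2/1 ≈ 2.000
  cycle 0 → 1 → 0: weight = 6, length = 2, mean = 6/2 ≈ 3.000
  cycle 1 → 0 → 1: weight = 6, length = 2, mean = 6/2 ≈ 3.000
Minimum mean = 2.000, attained e.g. along the cycle 1 → 1 with weight 2 and length 1. So λ(A) = 2/1 = 2.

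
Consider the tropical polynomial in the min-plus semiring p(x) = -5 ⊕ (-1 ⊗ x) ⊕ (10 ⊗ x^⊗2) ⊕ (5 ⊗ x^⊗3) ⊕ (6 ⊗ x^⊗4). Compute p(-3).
p(-3) = -6

A tropical monomial a ⊗ x^⊗i evaluates to a + i · x. Evaluating each term at x = -3:
  Term 0 contributes -5 + 0 · -3 = -5
  Term 1 contributes -1 + 1 · -3 = -4
  Term 2 contributes 10 + 2 · -3 = 4
  Term 3 contributes 5 + 3 · -3 = -4
  Term 4 contributes 6 + 4 · -3 = -6
p(-3) = ⊕ of these = min[-5, -4, 4, -4, -6] = -6.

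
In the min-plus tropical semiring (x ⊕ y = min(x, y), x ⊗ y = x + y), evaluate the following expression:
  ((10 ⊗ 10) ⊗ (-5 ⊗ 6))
((10 ⊗ 10) ⊗ (-5 ⊗ 6)) = 21

Expand innermost to outermost. Recall ⊕ takes the minimum of its arguments and ⊗ takes their sum. Working out the expression ((10 ⊗ 10) ⊗ (-5 ⊗ 6)) gives 21.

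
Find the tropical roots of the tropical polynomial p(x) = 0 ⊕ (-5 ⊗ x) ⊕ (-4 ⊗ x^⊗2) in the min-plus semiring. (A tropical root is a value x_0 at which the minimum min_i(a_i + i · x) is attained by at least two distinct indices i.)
Roots: {-1, 5}

Each tropical root is a break point of the lower envelope of the lines y = a_i + i · x (there are 3 lines, with slopes 0, 1, ..., 2). Only the lines that attain the minimum somewhere contribute to roots; other lines are dominated. Here the surviving (envelope) indices are i = 2, i = 1, i = 0.
Intersections between consecutive envelope lines give the roots: for adjacent envelope indices i < j the intersection is x = (a_i − a_j) / (j − i). Reading off the sorted break points: {-1, 5}.
Verification: at each break x_0, at least two indices attain the minimum of min_i(a_i + i · x_0).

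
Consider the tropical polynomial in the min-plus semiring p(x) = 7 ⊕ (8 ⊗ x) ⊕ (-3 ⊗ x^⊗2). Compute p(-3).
p(-3) = -9

A tropical monomial a ⊗ x^⊗i evaluates to a + i · x. Evaluating each term at x = -3:
  Term 0 contributes 7 + 0 · -3 = 7
  Term 1 contributes 8 + 1 · -3 = 5
  Term 2 contributes -3 + 2 · -3 = -9
p(-3) = ⊕ of these = min[7, 5, -9] = -9.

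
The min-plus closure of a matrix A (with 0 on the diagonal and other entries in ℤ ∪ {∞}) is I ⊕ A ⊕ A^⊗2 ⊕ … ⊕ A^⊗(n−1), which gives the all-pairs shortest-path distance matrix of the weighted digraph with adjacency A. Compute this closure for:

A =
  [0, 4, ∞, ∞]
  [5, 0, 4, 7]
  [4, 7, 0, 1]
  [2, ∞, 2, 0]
Closure =
  [0, 4, 8, 9]
  [5, 0, 4, 5]
  [3, 7, 0, 1]
  [2, 6, 2, 0]

This is the Floyd-Warshall all-pairs shortest-path computation. For each intermediate vertex k = 0, 1, …, 3, update dist[i][j] ← min(dist[i][j], dist[i][k] + dist[k][j]). The final matrix gives, for each (i, j), the minimum total weight of any directed path from i to j (possibly empty when i = j).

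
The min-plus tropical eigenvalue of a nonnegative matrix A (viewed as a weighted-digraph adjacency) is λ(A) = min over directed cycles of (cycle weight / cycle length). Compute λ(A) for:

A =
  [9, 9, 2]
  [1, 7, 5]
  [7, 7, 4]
λ(A) = 10/3

Enumerate directed cycles and compute their means (weight / length). Sample:
  cycle 0 → 0: weight = 9, length = 1, mean = 9/1 ≈ 9.000
  cycle 1 → 1: weight = 7, length = 1, mean = 7/1 ≈ 7.000
  cycle 2 → 2: weight = 4, length = 1, mean = 4/1 ≈ 4.000
  cycle 0 → 1 → 0: weight = 10, length = 2, mean = 10/2 ≈ 5.000
  cycle 0 → 2 → 0: weight = 9, length = 2, mean = 9/2 ≈ 4.500
  cycle 1 → 0 → 1: weight = 10, length = 2, mean = 10/2 ≈ 5.000
Minimum mean = 3.333, attained e.g. along the cycle 0 → 2 → 1 → 0 with weight 10 and length 3. So λ(A) = 10/3 = 10/3.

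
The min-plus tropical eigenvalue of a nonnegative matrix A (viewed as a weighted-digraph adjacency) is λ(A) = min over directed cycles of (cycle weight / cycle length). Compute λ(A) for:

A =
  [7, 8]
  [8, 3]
λ(A) = 3

Enumerate directed cycles and compute their means (weight / length). Sample:
  cycle 0 → 0: weight = 7, length = 1, mean = 7/1 ≈ 7.000
  cycle 1 → 1: weight = 3, length = 1, mean = 3/1 ≈ 3.000
  cycle 0 → 1 → 0: weight = 16, length = 2, mean = 16/2 ≈ 8.000
  cycle 1 → 0 → 1: weight = 16, length = 2, mean = 16/2 ≈ 8.000
Minimum mean = 3.000, attained e.g. along the cycle 1 → 1 with weight 3 and length 1. So λ(A) = 3/1 = 3.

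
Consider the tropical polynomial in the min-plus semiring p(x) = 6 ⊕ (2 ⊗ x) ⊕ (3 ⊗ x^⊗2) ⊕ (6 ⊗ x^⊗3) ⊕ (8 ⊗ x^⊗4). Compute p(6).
p(6) = 6

A tropical monomial a ⊗ x^⊗i evaluates to a + i · x. Evaluating each term at x = 6:
  Term 0 contributes 6 + 0 · 6 = 6
  Term 1 contributes 2 + 1 · 6 = 8
  Term 2 contributes 3 + 2 · 6 = 15
  Term 3 contributes 6 + 3 · 6 = 24
  Term 4 contributes 8 + 4 · 6 = 32
p(6) = ⊕ of these = min[6, 8, 15, 24, 32] = 6.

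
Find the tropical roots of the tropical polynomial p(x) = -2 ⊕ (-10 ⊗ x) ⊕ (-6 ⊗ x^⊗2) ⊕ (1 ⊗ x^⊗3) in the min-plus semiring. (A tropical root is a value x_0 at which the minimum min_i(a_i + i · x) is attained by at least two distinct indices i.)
Roots: {-7, -4, 8}

Each tropical root is a break point of the lower envelope of the lines y = a_i + i · x (there are 4 lines, with slopes 0, 1, ..., 3). Only the lines that attain the minimum somewhere contribute to roots; other lines are dominated. Here the surviving (envelope) indices are i = 3, i = 2, i = 1, i = 0.
Intersections between consecutive envelope lines give the roots: for adjacent envelope indices i < j the intersection is x = (a_i − a_j) / (j − i). Reading off the sorted break points: {-7, -4, 8}.
Verification: at each break x_0, at least two indices attain the minimum of min_i(a_i + i · x_0).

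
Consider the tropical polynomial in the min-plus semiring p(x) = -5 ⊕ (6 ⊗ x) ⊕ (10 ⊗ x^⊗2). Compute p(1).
p(1) = -5

A tropical monomial a ⊗ x^⊗i evaluates to a + i · x. Evaluating each term at x = 1:
  Term 0 contributes -5 + 0 · 1 = -5
  Term 1 contributes 6 + 1 · 1 = 7
  Term 2 contributes 10 + 2 · 1 = 12
p(1) = ⊕ of these = min[-5, 7, 12] = -5.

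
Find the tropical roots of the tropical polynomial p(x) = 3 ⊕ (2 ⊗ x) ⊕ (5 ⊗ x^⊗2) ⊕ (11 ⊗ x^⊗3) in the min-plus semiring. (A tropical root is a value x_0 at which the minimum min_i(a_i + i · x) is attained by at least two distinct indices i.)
Roots: {-6, -3, 1}

Each tropical root is a break point of the lower envelope of the lines y = a_i + i · x (there are 4 lines, with slopes 0, 1, ..., 3). Only the lines that attain the minimum somewhere contribute to roots; other lines are dominated. Here the surviving (envelope) indices are i = 3, i = 2, i = 1, i = 0.
Intersections between consecutive envelope lines give the roots: for adjacent envelope indices i < j the intersection is x = (a_i − a_j) / (j − i). Reading off the sorted break points: {-6, -3, 1}.
Verification: at each break x_0, at least two indices attain the minimum of min_i(a_i + i · x_0).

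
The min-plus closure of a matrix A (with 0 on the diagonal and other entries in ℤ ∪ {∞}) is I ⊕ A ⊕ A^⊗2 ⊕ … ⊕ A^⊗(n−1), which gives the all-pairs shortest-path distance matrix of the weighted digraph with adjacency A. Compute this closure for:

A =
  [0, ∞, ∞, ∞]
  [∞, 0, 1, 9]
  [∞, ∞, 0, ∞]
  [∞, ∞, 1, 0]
Closure =
  [0, ∞, ∞, ∞]
  [∞, 0, 1, 9]
  [∞, ∞, 0, ∞]
  [∞, ∞, 1, 0]

This is the Floyd-Warshall all-pairs shortest-path computation. For each intermediate vertex k = 0, 1, …, 3, update dist[i][j] ← min(dist[i][j], dist[i][k] + dist[k][j]). The final matrix gives, for each (i, j), the minimum total weight of any directed path from i to j (possibly empty when i = j).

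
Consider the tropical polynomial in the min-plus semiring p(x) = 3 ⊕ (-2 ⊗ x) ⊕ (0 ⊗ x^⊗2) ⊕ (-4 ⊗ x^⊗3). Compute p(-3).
p(-3) = -13

A tropical monomial a ⊗ x^⊗i evaluates to a + i · x. Evaluating each term at x = -3:
  Term 0 contributes 3 + 0 · -3 = 3
  Term 1 contributes -2 + 1 · -3 = -5
  Term 2 contributes 0 + 2 · -3 = -6
  Term 3 contributes -4 + 3 · -3 = -13
p(-3) = ⊕ of these = min[3, -5, -6, -13] = -13.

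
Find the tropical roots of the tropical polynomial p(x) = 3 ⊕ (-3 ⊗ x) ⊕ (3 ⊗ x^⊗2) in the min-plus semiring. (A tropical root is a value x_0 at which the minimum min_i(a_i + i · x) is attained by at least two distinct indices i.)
Roots: {-6, 6}

Each tropical root is a break point of the lower envelope of the lines y = a_i + i · x (there are 3 lines, with slopes 0, 1, ..., 2). Only the lines that attain the minimum somewhere contribute to roots; other lines are dominated. Here the surviving (envelope) indices are i = 2, i = 1, i = 0.
Intersections between consecutive envelope lines give the roots: for adjacent envelope indices i < j the intersection is x = (a_i − a_j) / (j − i). Reading off the sorted break points: {-6, 6}.
Verification: at each break x_0, at least two indices attain the minimum of min_i(a_i + i · x_0).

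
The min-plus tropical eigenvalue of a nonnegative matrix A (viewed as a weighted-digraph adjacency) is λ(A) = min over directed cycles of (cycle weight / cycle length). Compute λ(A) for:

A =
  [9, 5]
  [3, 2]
λ(A) = 2

Enumerate directed cycles and compute their means (weight / length). Sample:
  cycle 0 → 0: weight = 9, length = 1, mean = 9/1 ≈ 9.000
  cycle 1 → 1: weight = 2, length = 1, mean = 2/1 ≈ 2.000
  cycle 0 → 1 → 0: weight = 8, length = 2, mean = 8/2 ≈ 4.000
  cycle 1 → 0 → 1: weight = 8, length = 2, mean = 8/2 ≈ 4.000
Minimum mean = 2.000, attained e.g. along the cycle 1 → 1 with weight 2 and length 1. So λ(A) = 2/1 = 2.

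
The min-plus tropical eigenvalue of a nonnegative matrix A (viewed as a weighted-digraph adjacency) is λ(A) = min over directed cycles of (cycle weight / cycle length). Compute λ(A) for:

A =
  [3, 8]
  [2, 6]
λ(A) = 3

Enumerate directed cycles and compute their means (weight / length). Sample:
  cycle 0 → 0: weight = 3, length = 1, mean = 3/1 ≈ 3.000
  cycle 1 → 1: weight = 6, length = 1, mean = 6/1 ≈ 6.000
  cycle 0 → 1 → 0: weight = 10, length = 2, mean = 10/2 ≈ 5.000
  cycle 1 → 0 → 1: weight = 10, length = 2, mean = 10/2 ≈ 5.000
Minimum mean = 3.000, attained e.g. along the cycle 0 → 0 with weight 3 and length 1. So λ(A) = 3/1 = 3.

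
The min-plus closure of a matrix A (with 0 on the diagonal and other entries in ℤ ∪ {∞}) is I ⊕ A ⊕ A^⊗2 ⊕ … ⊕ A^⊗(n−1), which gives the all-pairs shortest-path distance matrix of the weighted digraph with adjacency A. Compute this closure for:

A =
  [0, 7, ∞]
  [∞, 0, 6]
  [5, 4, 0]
Closure =
  [0, 7, 13]
  [11, 0, 6]
  [5, 4, 0]

This is the Floyd-Warshall all-pairs shortest-path computation. For each intermediate vertex k = 0, 1, …, 2, update dist[i][j] ← min(dist[i][j], dist[i][k] + dist[k][j]). The final matrix gives, for each (i, j), the minimum total weight of any directed path from i to j (possibly empty when i = j).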